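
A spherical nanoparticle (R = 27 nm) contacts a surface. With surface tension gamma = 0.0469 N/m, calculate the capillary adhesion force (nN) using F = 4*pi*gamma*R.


Convert radius: R = 27 nm = 2.7e-08 m
F = 4 * pi * gamma * R
F = 4 * pi * 0.0469 * 2.7e-08
F = 1.59128e-08 N = 15.9128 nN

15.9128


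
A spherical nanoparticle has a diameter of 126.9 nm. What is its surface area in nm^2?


Radius r = 126.9/2 = 63.45 nm
Surface area SA = 4 * pi * r^2
SA = 4 * pi * (63.45)^2
SA = 50590.98 nm^2

50590.98


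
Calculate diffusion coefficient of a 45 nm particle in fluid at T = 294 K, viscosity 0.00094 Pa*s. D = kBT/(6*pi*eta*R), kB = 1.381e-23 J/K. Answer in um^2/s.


Radius R = 45/2 = 22.5 nm = 2.25e-08 m
D = kB*T / (6*pi*eta*R)
D = 1.381e-23 * 294 / (6 * pi * 0.00094 * 2.25e-08)
D = 1.01843e-11 m^2/s = 10.184 um^2/s

10.184


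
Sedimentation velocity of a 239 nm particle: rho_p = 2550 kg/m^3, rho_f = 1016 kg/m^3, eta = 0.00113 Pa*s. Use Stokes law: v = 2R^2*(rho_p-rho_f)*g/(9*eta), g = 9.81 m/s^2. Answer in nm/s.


Radius R = 239/2 nm = 1.195e-07 m
Density difference = 2550 - 1016 = 1534 kg/m^3
v = 2 * R^2 * (rho_p - rho_f) * g / (9 * eta)
v = 2 * (1.195e-07)^2 * 1534 * 9.81 / (9 * 0.00113)
v = 4.22609e-08 m/s = 42.2609 nm/s

42.2609


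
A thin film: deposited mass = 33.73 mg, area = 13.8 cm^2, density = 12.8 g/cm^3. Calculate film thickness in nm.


Convert: m = 33.73 mg = 3.3730e-05 kg, A = 13.8 cm^2 = 1.3800e-03 m^2, rho = 12.8 g/cm^3 = 12800 kg/m^3
t = m / (A * rho)
t = 3.3730e-05 / (1.3800e-03 * 12800)
t = 1.9095e-06 m = 1909.5 nm

1909.5


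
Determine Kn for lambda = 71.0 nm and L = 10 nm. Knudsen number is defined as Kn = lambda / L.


Knudsen number Kn = lambda / L
Kn = 71.0 / 10
Kn = 7.1

7.1


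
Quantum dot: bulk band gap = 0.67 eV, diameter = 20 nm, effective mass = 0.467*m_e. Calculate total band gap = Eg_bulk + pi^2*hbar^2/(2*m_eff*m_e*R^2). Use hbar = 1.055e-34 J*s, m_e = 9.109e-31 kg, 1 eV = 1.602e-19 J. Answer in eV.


Radius R = 20/2 nm = 1e-08 m
Confinement energy dE = pi^2 * hbar^2 / (2 * m_eff * m_e * R^2)
dE = pi^2 * (1.055e-34)^2 / (2 * 0.467 * 9.109e-31 * (1e-08)^2) J, divided by 1.602e-19 J/eV
dE = 0.0081 eV
Total band gap = E_g(bulk) + dE = 0.67 + 0.0081 = 0.6781 eV

0.6781


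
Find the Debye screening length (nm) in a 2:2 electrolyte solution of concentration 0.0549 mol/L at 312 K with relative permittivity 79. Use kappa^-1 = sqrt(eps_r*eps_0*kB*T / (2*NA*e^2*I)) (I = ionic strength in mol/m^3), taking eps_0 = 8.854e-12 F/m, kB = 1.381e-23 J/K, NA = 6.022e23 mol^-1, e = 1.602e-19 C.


Ionic strength I = 0.0549 * 2^2 * 1000 = 219.6 mol/m^3
kappa^-1 = sqrt(79 * 8.854e-12 * 1.381e-23 * 312 / (2 * 6.022e23 * (1.602e-19)^2 * 219.6))
kappa^-1 = 0.666 nm

0.666


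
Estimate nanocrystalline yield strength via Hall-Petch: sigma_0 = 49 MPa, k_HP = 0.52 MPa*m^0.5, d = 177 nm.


d = 177 nm = 1.77e-07 m
sqrt(d) = 0.0004207137
Hall-Petch contribution = k / sqrt(d) = 0.52 / 0.0004207137 = 1236.0 MPa
sigma = sigma_0 + k/sqrt(d) = 49 + 1236.0 = 1285.0 MPa

1285.0


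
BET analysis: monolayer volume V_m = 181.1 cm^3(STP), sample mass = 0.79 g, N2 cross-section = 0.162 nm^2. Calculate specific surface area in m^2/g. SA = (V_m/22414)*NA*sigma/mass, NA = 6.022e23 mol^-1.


Number of moles in monolayer = V_m / 22414 = 181.1 / 22414 = 0.00807977
Number of molecules = moles * NA = 0.00807977 * 6.022e23
SA = molecules * sigma / mass
SA = (181.1 / 22414) * 6.022e23 * 0.162e-18 / 0.79
SA = 997.8 m^2/g

997.8


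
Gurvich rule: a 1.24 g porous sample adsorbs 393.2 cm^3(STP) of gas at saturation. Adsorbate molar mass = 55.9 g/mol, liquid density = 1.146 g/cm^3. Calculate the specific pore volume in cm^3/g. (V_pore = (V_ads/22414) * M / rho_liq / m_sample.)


Moles adsorbed n = V_ads / 22414 = 393.2 / 22414 = 1.754261e-02 mol
Liquid volume V_liq = n * M / rho_liq = 1.754261e-02 * 55.9 / 1.146 = 0.85570 cm^3
Specific pore volume V_pore = V_liq / m_sample = 0.85570 / 1.24
V_pore = 0.6901 cm^3/g

0.6901


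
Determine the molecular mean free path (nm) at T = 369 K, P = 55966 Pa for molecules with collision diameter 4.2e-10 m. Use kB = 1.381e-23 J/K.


Mean free path: lambda = kB*T / (sqrt(2) * pi * d^2 * P)
lambda = 1.381e-23 * 369 / (sqrt(2) * pi * (4.2e-10)^2 * 55966)
lambda = 1.1618e-07 m
lambda = 116.18 nm

116.18


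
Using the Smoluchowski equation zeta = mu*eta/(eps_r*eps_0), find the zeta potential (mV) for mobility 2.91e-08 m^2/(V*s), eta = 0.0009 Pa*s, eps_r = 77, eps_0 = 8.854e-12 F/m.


Smoluchowski equation: zeta = mu * eta / (eps_r * eps_0)
zeta = 2.91e-08 * 0.0009 / (77 * 8.854e-12)
zeta = 0.038415 V = 38.42 mV

38.42


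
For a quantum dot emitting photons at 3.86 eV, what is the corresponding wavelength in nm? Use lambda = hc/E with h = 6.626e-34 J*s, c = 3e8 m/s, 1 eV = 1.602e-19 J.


Convert energy: E = 3.86 eV = 3.86 * 1.602e-19 = 6.18372e-19 J
lambda = h*c / E = 6.626e-34 * 3e8 / 6.18372e-19
lambda = 3.21457e-07 m = 321.5 nm

321.5


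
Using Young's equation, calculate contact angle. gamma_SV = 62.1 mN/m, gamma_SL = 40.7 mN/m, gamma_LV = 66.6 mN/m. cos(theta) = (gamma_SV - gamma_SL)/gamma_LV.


cos(theta) = (gamma_SV - gamma_SL) / gamma_LV
cos(theta) = (62.1 - 40.7) / 66.6
cos(theta) = 0.321321
theta = arccos(0.321321) = 71.26 degrees

71.26


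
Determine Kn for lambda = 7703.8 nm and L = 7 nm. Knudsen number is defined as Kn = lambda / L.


Knudsen number Kn = lambda / L
Kn = 7703.8 / 7
Kn = 1100.5429

1100.5429


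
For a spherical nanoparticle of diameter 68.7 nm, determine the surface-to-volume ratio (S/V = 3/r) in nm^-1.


Radius r = 68.7/2 = 34.35 nm
S/V = 3 / r = 3 / 34.35
S/V = 0.0873 nm^-1

0.0873


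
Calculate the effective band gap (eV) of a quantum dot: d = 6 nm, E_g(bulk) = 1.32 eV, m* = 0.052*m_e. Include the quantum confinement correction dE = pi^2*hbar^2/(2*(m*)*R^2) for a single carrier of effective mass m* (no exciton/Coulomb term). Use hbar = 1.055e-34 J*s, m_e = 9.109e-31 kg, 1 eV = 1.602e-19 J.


Radius R = 6/2 nm = 3e-09 m
Confinement energy dE = pi^2 * hbar^2 / (2 * m_eff * m_e * R^2)
dE = pi^2 * (1.055e-34)^2 / (2 * 0.052 * 9.109e-31 * (3e-09)^2) J, divided by 1.602e-19 J/eV
dE = 0.8043 eV
Total band gap = E_g(bulk) + dE = 1.32 + 0.8043 = 2.1243 eV

2.1243


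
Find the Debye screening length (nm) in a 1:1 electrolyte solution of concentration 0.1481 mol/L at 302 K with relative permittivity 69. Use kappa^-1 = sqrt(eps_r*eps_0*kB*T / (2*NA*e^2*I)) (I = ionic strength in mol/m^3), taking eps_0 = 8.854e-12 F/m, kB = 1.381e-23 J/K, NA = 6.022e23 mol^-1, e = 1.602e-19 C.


Ionic strength I = 0.1481 * 1^2 * 1000 = 148.1 mol/m^3
kappa^-1 = sqrt(69 * 8.854e-12 * 1.381e-23 * 302 / (2 * 6.022e23 * (1.602e-19)^2 * 148.1))
kappa^-1 = 0.746 nm

0.746


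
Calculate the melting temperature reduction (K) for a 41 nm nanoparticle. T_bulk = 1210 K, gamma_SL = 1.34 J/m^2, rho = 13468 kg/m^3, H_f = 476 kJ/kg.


Radius R = 41/2 = 20.5 nm = 2.05e-08 m
Convert H_f = 476 kJ/kg = 476000 J/kg
dT = 2 * gamma_SL * T_bulk / (rho * H_f * R)
dT = 2 * 1.34 * 1210 / (13468 * 476000 * 2.05e-08)
dT = 24.7 K

24.7


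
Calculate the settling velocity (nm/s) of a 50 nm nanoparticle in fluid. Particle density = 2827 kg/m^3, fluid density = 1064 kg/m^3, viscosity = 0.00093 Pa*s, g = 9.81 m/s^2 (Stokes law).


Radius R = 50/2 nm = 2.5e-08 m
Density difference = 2827 - 1064 = 1763 kg/m^3
v = 2 * R^2 * (rho_p - rho_f) * g / (9 * eta)
v = 2 * (2.5e-08)^2 * 1763 * 9.81 / (9 * 0.00093)
v = 2.58289e-09 m/s = 2.5829 nm/s

2.5829


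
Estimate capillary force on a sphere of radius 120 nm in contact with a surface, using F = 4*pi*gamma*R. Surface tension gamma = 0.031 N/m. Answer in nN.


Convert radius: R = 120 nm = 1.2e-07 m
F = 4 * pi * gamma * R
F = 4 * pi * 0.031 * 1.2e-07
F = 4.67469e-08 N = 46.7469 nN

46.7469


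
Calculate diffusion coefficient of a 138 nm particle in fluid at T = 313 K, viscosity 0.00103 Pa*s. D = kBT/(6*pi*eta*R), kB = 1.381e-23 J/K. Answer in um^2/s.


Radius R = 138/2 = 69 nm = 6.9e-08 m
D = kB*T / (6*pi*eta*R)
D = 1.381e-23 * 313 / (6 * pi * 0.00103 * 6.9e-08)
D = 3.22664e-12 m^2/s = 3.227 um^2/s

3.227


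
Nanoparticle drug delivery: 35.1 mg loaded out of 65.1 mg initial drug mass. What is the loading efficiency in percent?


Drug loading efficiency = (drug loaded / drug initial) * 100
DLE = 35.1 / 65.1 * 100
DLE = 0.5392 * 100
DLE = 53.92%

53.92


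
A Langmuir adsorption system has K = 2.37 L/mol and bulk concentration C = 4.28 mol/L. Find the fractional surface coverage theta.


Langmuir isotherm: theta = K*C / (1 + K*C)
K*C = 2.37 * 4.28 = 10.1436
theta = 10.1436 / (1 + 10.1436) = 10.1436 / 11.1436
theta = 0.9103

0.9103


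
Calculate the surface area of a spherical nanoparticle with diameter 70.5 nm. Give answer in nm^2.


Radius r = 70.5/2 = 35.25 nm
Surface area SA = 4 * pi * r^2
SA = 4 * pi * (35.25)^2
SA = 15614.5 nm^2

15614.5


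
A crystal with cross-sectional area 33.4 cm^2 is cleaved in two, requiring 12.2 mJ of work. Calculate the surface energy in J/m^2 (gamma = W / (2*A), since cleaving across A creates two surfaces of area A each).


Convert: A = 33.4 cm^2 = 0.00334 m^2, W = 12.2 mJ = 0.0122 J
Cleaving exposes two faces of area A, so total new surface = 2*A and gamma = W / (2*A)
gamma = 0.0122 / (2 * 0.00334)
gamma = 1.826 J/m^2

1.826


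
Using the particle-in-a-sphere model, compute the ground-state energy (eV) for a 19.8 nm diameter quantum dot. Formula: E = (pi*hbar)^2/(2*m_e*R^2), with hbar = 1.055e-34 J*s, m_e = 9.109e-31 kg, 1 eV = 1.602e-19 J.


Radius R = 19.8/2 = 9.9 nm = 9.9e-09 m
E = (pi * 1.055e-34)^2 / (2 * 9.109e-31 * (9.9e-09)^2)
E(J) = 6.15224e-22
E = E(J) / 1.602e-19 = 0.0038 eV

0.0038


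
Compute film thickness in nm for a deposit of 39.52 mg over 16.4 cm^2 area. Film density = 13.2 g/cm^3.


Convert: m = 39.52 mg = 3.9520e-05 kg, A = 16.4 cm^2 = 1.6400e-03 m^2, rho = 13.2 g/cm^3 = 13200 kg/m^3
t = m / (A * rho)
t = 3.9520e-05 / (1.6400e-03 * 13200)
t = 1.8256e-06 m = 1825.6 nm

1825.6


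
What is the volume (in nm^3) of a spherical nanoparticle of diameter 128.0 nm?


Radius r = 128.0/2 = 64 nm
Volume V = (4/3) * pi * r^3
V = (4/3) * pi * (64)^3
V = 1098066.22 nm^3

1098066.22


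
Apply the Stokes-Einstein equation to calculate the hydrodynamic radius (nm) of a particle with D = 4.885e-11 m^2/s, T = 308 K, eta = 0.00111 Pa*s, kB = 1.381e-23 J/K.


Stokes-Einstein: R = kB*T / (6*pi*eta*D)
R = 1.381e-23 * 308 / (6 * pi * 0.00111 * 4.885e-11)
R = 4.16156e-09 m = 4.16 nm

4.16


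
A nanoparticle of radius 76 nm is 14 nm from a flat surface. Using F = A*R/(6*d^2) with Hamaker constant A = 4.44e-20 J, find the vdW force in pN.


Convert to SI: R = 76 nm = 7.6e-08 m, d = 14 nm = 1.4e-08 m
F = A * R / (6 * d^2)
F = 4.44e-20 * 7.6e-08 / (6 * (1.4e-08)^2)
F = 2.86939e-12 N = 2.869 pN

2.869


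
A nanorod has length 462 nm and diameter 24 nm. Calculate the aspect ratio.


Aspect ratio AR = length / diameter
AR = 462 / 24
AR = 19.25

19.25


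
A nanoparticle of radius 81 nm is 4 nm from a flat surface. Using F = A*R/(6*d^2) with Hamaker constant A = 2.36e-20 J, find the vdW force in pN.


Convert to SI: R = 81 nm = 8.1e-08 m, d = 4 nm = 4e-09 m
F = A * R / (6 * d^2)
F = 2.36e-20 * 8.1e-08 / (6 * (4e-09)^2)
F = 1.99125e-11 N = 19.913 pN

19.913


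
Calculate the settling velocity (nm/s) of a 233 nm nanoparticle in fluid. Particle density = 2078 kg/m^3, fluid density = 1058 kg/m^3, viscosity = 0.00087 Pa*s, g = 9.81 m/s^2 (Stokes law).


Radius R = 233/2 nm = 1.165e-07 m
Density difference = 2078 - 1058 = 1020 kg/m^3
v = 2 * R^2 * (rho_p - rho_f) * g / (9 * eta)
v = 2 * (1.165e-07)^2 * 1020 * 9.81 / (9 * 0.00087)
v = 3.46888e-08 m/s = 34.6888 nm/s

34.6888


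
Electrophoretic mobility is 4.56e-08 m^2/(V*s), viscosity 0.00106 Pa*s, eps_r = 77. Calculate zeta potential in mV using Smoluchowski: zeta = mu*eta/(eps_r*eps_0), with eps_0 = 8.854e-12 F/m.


Smoluchowski equation: zeta = mu * eta / (eps_r * eps_0)
zeta = 4.56e-08 * 0.00106 / (77 * 8.854e-12)
zeta = 0.070899 V = 70.9 mV

70.9


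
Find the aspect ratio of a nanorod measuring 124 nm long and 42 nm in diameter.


Aspect ratio AR = length / diameter
AR = 124 / 42
AR = 2.95

2.95


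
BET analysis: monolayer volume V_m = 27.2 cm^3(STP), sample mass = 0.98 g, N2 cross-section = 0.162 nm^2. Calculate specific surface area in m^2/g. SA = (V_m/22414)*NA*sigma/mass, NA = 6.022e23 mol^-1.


Number of moles in monolayer = V_m / 22414 = 27.2 / 22414 = 0.00121353
Number of molecules = moles * NA = 0.00121353 * 6.022e23
SA = molecules * sigma / mass
SA = (27.2 / 22414) * 6.022e23 * 0.162e-18 / 0.98
SA = 120.8 m^2/g

120.8


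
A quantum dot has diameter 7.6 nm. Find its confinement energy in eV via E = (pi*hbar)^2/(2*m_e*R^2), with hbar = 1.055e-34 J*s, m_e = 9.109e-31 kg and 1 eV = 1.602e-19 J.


Radius R = 7.6/2 = 3.8 nm = 3.8e-09 m
E = (pi * 1.055e-34)^2 / (2 * 9.109e-31 * (3.8e-09)^2)
E(J) = 4.17577e-21
E = E(J) / 1.602e-19 = 0.0261 eV

0.0261


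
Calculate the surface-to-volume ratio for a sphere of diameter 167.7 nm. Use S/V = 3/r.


Radius r = 167.7/2 = 83.85 nm
S/V = 3 / r = 3 / 83.85
S/V = 0.0358 nm^-1

0.0358


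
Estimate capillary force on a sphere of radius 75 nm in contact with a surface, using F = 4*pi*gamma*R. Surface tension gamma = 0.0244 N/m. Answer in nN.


Convert radius: R = 75 nm = 7.5e-08 m
F = 4 * pi * gamma * R
F = 4 * pi * 0.0244 * 7.5e-08
F = 2.29965e-08 N = 22.9965 nN

22.9965


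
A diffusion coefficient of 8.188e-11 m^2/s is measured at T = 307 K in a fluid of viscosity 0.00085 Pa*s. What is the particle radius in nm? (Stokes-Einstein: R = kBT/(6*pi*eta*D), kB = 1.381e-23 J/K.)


Stokes-Einstein: R = kB*T / (6*pi*eta*D)
R = 1.381e-23 * 307 / (6 * pi * 0.00085 * 8.188e-11)
R = 3.23172e-09 m = 3.23 nm

3.23


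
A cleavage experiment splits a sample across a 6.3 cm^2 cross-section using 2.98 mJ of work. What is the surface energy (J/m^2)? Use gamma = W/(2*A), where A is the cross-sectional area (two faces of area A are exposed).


Convert: A = 6.3 cm^2 = 0.00063 m^2, W = 2.98 mJ = 0.00298 J
Cleaving exposes two faces of area A, so total new surface = 2*A and gamma = W / (2*A)
gamma = 0.00298 / (2 * 0.00063)
gamma = 2.365 J/m^2

2.365


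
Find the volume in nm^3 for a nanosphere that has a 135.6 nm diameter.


Radius r = 135.6/2 = 67.8 nm
Volume V = (4/3) * pi * r^3
V = (4/3) * pi * (67.8)^3
V = 1305502.45 nm^3

1305502.45


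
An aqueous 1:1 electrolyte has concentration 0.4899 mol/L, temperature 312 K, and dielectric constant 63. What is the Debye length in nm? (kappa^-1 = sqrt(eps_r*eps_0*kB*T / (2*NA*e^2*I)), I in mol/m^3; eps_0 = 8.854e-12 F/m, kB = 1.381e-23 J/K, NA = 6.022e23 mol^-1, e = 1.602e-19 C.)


Ionic strength I = 0.4899 * 1^2 * 1000 = 489.9 mol/m^3
kappa^-1 = sqrt(63 * 8.854e-12 * 1.381e-23 * 312 / (2 * 6.022e23 * (1.602e-19)^2 * 489.9))
kappa^-1 = 0.398 nm

0.398


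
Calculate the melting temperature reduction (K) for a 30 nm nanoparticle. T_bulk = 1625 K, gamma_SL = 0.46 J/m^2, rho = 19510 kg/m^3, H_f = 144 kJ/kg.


Radius R = 30/2 = 15 nm = 1.5e-08 m
Convert H_f = 144 kJ/kg = 144000 J/kg
dT = 2 * gamma_SL * T_bulk / (rho * H_f * R)
dT = 2 * 0.46 * 1625 / (19510 * 144000 * 1.5e-08)
dT = 35.5 K

35.5


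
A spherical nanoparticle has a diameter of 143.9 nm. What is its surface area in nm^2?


Radius r = 143.9/2 = 71.95 nm
Surface area SA = 4 * pi * r^2
SA = 4 * pi * (71.95)^2
SA = 65053.62 nm^2

65053.62


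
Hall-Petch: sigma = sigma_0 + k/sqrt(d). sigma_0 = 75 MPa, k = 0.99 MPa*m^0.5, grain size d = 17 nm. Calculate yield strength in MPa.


d = 17 nm = 1.7e-08 m
sqrt(d) = 0.000130384
Hall-Petch contribution = k / sqrt(d) = 0.99 / 0.000130384 = 7593.0 MPa
sigma = sigma_0 + k/sqrt(d) = 75 + 7593.0 = 7668.0 MPa

7668.0


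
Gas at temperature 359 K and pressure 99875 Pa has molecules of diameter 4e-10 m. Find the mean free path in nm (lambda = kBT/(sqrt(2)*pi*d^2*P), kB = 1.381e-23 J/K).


Mean free path: lambda = kB*T / (sqrt(2) * pi * d^2 * P)
lambda = 1.381e-23 * 359 / (sqrt(2) * pi * (4e-10)^2 * 99875)
lambda = 6.98307e-08 m
lambda = 69.83 nm

69.83


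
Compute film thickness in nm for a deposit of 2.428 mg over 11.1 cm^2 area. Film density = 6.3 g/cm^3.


Convert: m = 2.428 mg = 2.4280e-06 kg, A = 11.1 cm^2 = 1.1100e-03 m^2, rho = 6.3 g/cm^3 = 6300 kg/m^3
t = m / (A * rho)
t = 2.4280e-06 / (1.1100e-03 * 6300)
t = 3.4720e-07 m = 347.2 nm

347.2


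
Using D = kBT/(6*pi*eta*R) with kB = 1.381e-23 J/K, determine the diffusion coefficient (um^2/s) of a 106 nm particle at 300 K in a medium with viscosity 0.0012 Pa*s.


Radius R = 106/2 = 53 nm = 5.3e-08 m
D = kB*T / (6*pi*eta*R)
D = 1.381e-23 * 300 / (6 * pi * 0.0012 * 5.3e-08)
D = 3.45586e-12 m^2/s = 3.456 um^2/s

3.456


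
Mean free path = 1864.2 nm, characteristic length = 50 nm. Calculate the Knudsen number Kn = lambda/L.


Knudsen number Kn = lambda / L
Kn = 1864.2 / 50
Kn = 37.284

37.284


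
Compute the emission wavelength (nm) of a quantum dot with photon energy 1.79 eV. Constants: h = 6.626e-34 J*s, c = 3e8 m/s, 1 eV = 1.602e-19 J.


Convert energy: E = 1.79 eV = 1.79 * 1.602e-19 = 2.86758e-19 J
lambda = h*c / E = 6.626e-34 * 3e8 / 2.86758e-19
lambda = 6.93198e-07 m = 693.2 nm

693.2


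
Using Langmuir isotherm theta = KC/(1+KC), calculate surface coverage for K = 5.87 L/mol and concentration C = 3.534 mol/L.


Langmuir isotherm: theta = K*C / (1 + K*C)
K*C = 5.87 * 3.534 = 20.74458
theta = 20.74458 / (1 + 20.74458) = 20.74458 / 21.74458
theta = 0.954

0.954


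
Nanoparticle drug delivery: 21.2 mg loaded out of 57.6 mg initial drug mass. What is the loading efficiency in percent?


Drug loading efficiency = (drug loaded / drug initial) * 100
DLE = 21.2 / 57.6 * 100
DLE = 0.3681 * 100
DLE = 36.81%

36.81


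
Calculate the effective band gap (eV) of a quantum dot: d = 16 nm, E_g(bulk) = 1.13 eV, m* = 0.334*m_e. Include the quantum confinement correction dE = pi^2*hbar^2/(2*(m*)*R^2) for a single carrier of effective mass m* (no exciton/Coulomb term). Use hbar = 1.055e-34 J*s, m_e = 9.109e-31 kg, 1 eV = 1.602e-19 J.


Radius R = 16/2 nm = 8e-09 m
Confinement energy dE = pi^2 * hbar^2 / (2 * m_eff * m_e * R^2)
dE = pi^2 * (1.055e-34)^2 / (2 * 0.334 * 9.109e-31 * (8e-09)^2) J, divided by 1.602e-19 J/eV
dE = 0.0176 eV
Total band gap = E_g(bulk) + dE = 1.13 + 0.0176 = 1.1476 eV

1.1476


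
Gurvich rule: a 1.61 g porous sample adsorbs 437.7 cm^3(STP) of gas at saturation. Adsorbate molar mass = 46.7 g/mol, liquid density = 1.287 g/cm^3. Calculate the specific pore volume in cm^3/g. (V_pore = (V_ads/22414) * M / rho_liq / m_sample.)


Moles adsorbed n = V_ads / 22414 = 437.7 / 22414 = 1.952797e-02 mol
Liquid volume V_liq = n * M / rho_liq = 1.952797e-02 * 46.7 / 1.287 = 0.70859 cm^3
Specific pore volume V_pore = V_liq / m_sample = 0.70859 / 1.61
V_pore = 0.4401 cm^3/g

0.4401


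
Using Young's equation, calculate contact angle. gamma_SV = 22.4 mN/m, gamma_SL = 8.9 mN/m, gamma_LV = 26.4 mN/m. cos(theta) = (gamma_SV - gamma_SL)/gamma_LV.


cos(theta) = (gamma_SV - gamma_SL) / gamma_LV
cos(theta) = (22.4 - 8.9) / 26.4
cos(theta) = 0.511364
theta = arccos(0.511364) = 59.25 degrees

59.25


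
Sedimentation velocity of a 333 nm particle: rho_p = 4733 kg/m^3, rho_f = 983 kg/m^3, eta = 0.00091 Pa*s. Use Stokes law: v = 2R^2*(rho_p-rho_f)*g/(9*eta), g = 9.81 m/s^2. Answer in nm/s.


Radius R = 333/2 nm = 1.665e-07 m
Density difference = 4733 - 983 = 3750 kg/m^3
v = 2 * R^2 * (rho_p - rho_f) * g / (9 * eta)
v = 2 * (1.665e-07)^2 * 3750 * 9.81 / (9 * 0.00091)
v = 2.49043e-07 m/s = 249.0433 nm/s

249.0433


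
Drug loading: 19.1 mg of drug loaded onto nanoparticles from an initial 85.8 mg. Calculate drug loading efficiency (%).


Drug loading efficiency = (drug loaded / drug initial) * 100
DLE = 19.1 / 85.8 * 100
DLE = 0.2226 * 100
DLE = 22.26%

22.26


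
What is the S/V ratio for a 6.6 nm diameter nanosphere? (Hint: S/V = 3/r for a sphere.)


Radius r = 6.6/2 = 3.3 nm
S/V = 3 / r = 3 / 3.3
S/V = 0.9091 nm^-1

0.9091


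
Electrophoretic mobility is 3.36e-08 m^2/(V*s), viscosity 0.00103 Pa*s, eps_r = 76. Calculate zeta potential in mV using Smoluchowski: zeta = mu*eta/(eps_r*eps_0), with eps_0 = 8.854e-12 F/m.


Smoluchowski equation: zeta = mu * eta / (eps_r * eps_0)
zeta = 3.36e-08 * 0.00103 / (76 * 8.854e-12)
zeta = 0.051431 V = 51.43 mV

51.43


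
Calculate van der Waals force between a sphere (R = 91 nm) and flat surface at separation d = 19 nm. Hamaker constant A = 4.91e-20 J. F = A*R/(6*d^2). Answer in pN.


Convert to SI: R = 91 nm = 9.1e-08 m, d = 19 nm = 1.9e-08 m
F = A * R / (6 * d^2)
F = 4.91e-20 * 9.1e-08 / (6 * (1.9e-08)^2)
F = 2.06283e-12 N = 2.063 pN

2.063


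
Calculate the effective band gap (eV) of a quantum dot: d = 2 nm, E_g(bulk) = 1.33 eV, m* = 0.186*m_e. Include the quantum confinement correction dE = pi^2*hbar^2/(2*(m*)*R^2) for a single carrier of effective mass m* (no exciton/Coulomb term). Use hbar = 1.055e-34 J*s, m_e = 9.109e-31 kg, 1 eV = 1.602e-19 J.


Radius R = 2/2 nm = 1e-09 m
Confinement energy dE = pi^2 * hbar^2 / (2 * m_eff * m_e * R^2)
dE = pi^2 * (1.055e-34)^2 / (2 * 0.186 * 9.109e-31 * (1e-09)^2) J, divided by 1.602e-19 J/eV
dE = 2.0236 eV
Total band gap = E_g(bulk) + dE = 1.33 + 2.0236 = 3.3536 eV

3.3536


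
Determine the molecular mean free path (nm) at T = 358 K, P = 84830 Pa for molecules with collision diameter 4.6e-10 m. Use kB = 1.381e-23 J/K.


Mean free path: lambda = kB*T / (sqrt(2) * pi * d^2 * P)
lambda = 1.381e-23 * 358 / (sqrt(2) * pi * (4.6e-10)^2 * 84830)
lambda = 6.19936e-08 m
lambda = 61.99 nm

61.99


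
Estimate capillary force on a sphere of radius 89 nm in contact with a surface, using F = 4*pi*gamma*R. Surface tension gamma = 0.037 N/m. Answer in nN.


Convert radius: R = 89 nm = 8.9e-08 m
F = 4 * pi * gamma * R
F = 4 * pi * 0.037 * 8.9e-08
F = 4.13811e-08 N = 41.3811 nN

41.3811


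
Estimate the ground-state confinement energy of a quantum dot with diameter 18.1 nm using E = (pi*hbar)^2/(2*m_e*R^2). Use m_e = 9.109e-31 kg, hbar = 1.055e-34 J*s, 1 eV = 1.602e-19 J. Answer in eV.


Radius R = 18.1/2 = 9.05 nm = 9.05e-09 m
E = (pi * 1.055e-34)^2 / (2 * 9.109e-31 * (9.05e-09)^2)
E(J) = 7.36219e-22
E = E(J) / 1.602e-19 = 0.0046 eV

0.0046


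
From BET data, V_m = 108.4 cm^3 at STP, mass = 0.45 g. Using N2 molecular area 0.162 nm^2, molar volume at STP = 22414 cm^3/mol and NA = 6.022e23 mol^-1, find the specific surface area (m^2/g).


Number of moles in monolayer = V_m / 22414 = 108.4 / 22414 = 0.00483626
Number of molecules = moles * NA = 0.00483626 * 6.022e23
SA = molecules * sigma / mass
SA = (108.4 / 22414) * 6.022e23 * 0.162e-18 / 0.45
SA = 1048.5 m^2/g

1048.5


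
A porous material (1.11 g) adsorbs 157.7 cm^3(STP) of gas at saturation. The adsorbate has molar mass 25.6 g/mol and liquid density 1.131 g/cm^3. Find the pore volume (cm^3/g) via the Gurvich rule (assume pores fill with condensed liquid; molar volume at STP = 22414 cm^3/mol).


Moles adsorbed n = V_ads / 22414 = 157.7 / 22414 = 7.035781e-03 mol
Liquid volume V_liq = n * M / rho_liq = 7.035781e-03 * 25.6 / 1.131 = 0.15925 cm^3
Specific pore volume V_pore = V_liq / m_sample = 0.15925 / 1.11
V_pore = 0.1435 cm^3/g

0.1435


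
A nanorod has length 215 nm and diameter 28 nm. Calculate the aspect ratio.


Aspect ratio AR = length / diameter
AR = 215 / 28
AR = 7.68

7.68


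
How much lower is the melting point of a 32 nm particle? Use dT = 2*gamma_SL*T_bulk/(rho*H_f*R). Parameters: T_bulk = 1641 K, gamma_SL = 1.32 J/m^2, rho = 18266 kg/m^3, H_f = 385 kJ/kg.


Radius R = 32/2 = 16 nm = 1.6e-08 m
Convert H_f = 385 kJ/kg = 385000 J/kg
dT = 2 * gamma_SL * T_bulk / (rho * H_f * R)
dT = 2 * 1.32 * 1641 / (18266 * 385000 * 1.6e-08)
dT = 38.5 K

38.5


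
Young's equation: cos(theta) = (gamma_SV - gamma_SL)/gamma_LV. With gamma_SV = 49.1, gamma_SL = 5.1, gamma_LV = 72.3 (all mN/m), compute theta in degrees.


cos(theta) = (gamma_SV - gamma_SL) / gamma_LV
cos(theta) = (49.1 - 5.1) / 72.3
cos(theta) = 0.608575
theta = arccos(0.608575) = 52.51 degrees

52.51


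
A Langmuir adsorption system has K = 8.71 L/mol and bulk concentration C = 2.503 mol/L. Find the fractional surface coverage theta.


Langmuir isotherm: theta = K*C / (1 + K*C)
K*C = 8.71 * 2.503 = 21.80113
theta = 21.80113 / (1 + 21.80113) = 21.80113 / 22.80113
theta = 0.9561

0.9561


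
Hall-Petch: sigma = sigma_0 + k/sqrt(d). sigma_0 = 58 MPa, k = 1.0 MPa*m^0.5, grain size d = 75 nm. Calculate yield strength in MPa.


d = 75 nm = 7.5e-08 m
sqrt(d) = 0.0002738613
Hall-Petch contribution = k / sqrt(d) = 1.0 / 0.0002738613 = 3651.5 MPa
sigma = sigma_0 + k/sqrt(d) = 58 + 3651.5 = 3709.5 MPa

3709.5


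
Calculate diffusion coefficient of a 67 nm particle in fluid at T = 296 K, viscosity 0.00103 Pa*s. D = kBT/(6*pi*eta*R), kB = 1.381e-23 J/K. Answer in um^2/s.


Radius R = 67/2 = 33.5 nm = 3.35e-08 m
D = kB*T / (6*pi*eta*R)
D = 1.381e-23 * 296 / (6 * pi * 0.00103 * 3.35e-08)
D = 6.28496e-12 m^2/s = 6.285 um^2/s

6.285


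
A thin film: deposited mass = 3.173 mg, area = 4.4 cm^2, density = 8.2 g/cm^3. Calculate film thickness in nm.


Convert: m = 3.173 mg = 3.1730e-06 kg, A = 4.4 cm^2 = 4.4000e-04 m^2, rho = 8.2 g/cm^3 = 8200 kg/m^3
t = m / (A * rho)
t = 3.1730e-06 / (4.4000e-04 * 8200)
t = 8.7943e-07 m = 879.4 nm

879.4


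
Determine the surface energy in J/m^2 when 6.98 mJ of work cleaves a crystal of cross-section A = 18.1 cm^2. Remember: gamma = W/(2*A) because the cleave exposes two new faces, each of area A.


Convert: A = 18.1 cm^2 = 0.00181 m^2, W = 6.98 mJ = 0.00698 J
Cleaving exposes two faces of area A, so total new surface = 2*A and gamma = W / (2*A)
gamma = 0.00698 / (2 * 0.00181)
gamma = 1.928 J/m^2

1.928


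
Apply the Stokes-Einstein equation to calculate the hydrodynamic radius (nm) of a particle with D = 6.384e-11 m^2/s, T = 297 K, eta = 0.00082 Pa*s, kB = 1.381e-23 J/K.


Stokes-Einstein: R = kB*T / (6*pi*eta*D)
R = 1.381e-23 * 297 / (6 * pi * 0.00082 * 6.384e-11)
R = 4.15664e-09 m = 4.16 nm

4.16


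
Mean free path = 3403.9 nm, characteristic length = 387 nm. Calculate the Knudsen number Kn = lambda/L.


Knudsen number Kn = lambda / L
Kn = 3403.9 / 387
Kn = 8.7956

8.7956


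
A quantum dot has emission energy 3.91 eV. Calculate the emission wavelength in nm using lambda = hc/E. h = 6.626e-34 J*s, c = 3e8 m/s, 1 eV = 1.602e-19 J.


Convert energy: E = 3.91 eV = 3.91 * 1.602e-19 = 6.26382e-19 J
lambda = h*c / E = 6.626e-34 * 3e8 / 6.26382e-19
lambda = 3.17346e-07 m = 317.3 nm

317.3


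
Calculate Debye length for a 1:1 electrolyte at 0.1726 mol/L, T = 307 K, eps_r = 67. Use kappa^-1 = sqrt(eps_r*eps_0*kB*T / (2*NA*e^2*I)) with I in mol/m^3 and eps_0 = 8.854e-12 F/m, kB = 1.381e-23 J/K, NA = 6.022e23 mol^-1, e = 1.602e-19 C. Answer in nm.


Ionic strength I = 0.1726 * 1^2 * 1000 = 172.6 mol/m^3
kappa^-1 = sqrt(67 * 8.854e-12 * 1.381e-23 * 307 / (2 * 6.022e23 * (1.602e-19)^2 * 172.6))
kappa^-1 = 0.687 nm

0.687


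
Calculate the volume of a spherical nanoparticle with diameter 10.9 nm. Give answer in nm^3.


Radius r = 10.9/2 = 5.45 nm
Volume V = (4/3) * pi * r^3
V = (4/3) * pi * (5.45)^3
V = 678.08 nm^3

678.08


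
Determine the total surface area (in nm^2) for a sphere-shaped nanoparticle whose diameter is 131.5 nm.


Radius r = 131.5/2 = 65.75 nm
Surface area SA = 4 * pi * r^2
SA = 4 * pi * (65.75)^2
SA = 54325.21 nm^2

54325.21


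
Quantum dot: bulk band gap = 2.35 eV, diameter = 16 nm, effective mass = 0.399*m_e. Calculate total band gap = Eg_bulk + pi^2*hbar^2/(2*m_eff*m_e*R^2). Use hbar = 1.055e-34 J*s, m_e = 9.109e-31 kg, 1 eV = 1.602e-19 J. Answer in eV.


Radius R = 16/2 nm = 8e-09 m
Confinement energy dE = pi^2 * hbar^2 / (2 * m_eff * m_e * R^2)
dE = pi^2 * (1.055e-34)^2 / (2 * 0.399 * 9.109e-31 * (8e-09)^2) J, divided by 1.602e-19 J/eV
dE = 0.0147 eV
Total band gap = E_g(bulk) + dE = 2.35 + 0.0147 = 2.3647 eV

2.3647


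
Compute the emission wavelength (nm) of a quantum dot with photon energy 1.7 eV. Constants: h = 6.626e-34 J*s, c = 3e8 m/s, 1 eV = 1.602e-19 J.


Convert energy: E = 1.7 eV = 1.7 * 1.602e-19 = 2.7234e-19 J
lambda = h*c / E = 6.626e-34 * 3e8 / 2.7234e-19
lambda = 7.29896e-07 m = 729.9 nm

729.9


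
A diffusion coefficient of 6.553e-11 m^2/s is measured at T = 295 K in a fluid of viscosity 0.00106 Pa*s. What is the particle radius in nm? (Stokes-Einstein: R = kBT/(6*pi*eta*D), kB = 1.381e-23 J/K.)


Stokes-Einstein: R = kB*T / (6*pi*eta*D)
R = 1.381e-23 * 295 / (6 * pi * 0.00106 * 6.553e-11)
R = 3.11149e-09 m = 3.11 nm

3.11


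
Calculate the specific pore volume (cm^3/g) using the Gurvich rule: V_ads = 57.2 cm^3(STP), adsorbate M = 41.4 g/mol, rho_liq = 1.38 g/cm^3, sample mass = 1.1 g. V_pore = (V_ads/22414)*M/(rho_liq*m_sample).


Moles adsorbed n = V_ads / 22414 = 57.2 / 22414 = 2.551976e-03 mol
Liquid volume V_liq = n * M / rho_liq = 2.551976e-03 * 41.4 / 1.38 = 0.07656 cm^3
Specific pore volume V_pore = V_liq / m_sample = 0.07656 / 1.1
V_pore = 0.0696 cm^3/g

0.0696


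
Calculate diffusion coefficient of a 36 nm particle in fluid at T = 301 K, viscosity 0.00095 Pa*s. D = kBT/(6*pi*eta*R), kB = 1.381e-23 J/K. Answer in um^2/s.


Radius R = 36/2 = 18 nm = 1.8e-08 m
D = kB*T / (6*pi*eta*R)
D = 1.381e-23 * 301 / (6 * pi * 0.00095 * 1.8e-08)
D = 1.28962e-11 m^2/s = 12.896 um^2/s

12.896


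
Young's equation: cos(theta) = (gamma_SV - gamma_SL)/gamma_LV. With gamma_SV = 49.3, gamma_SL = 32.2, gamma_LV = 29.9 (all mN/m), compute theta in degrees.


cos(theta) = (gamma_SV - gamma_SL) / gamma_LV
cos(theta) = (49.3 - 32.2) / 29.9
cos(theta) = 0.571906
theta = arccos(0.571906) = 55.12 degrees

55.12


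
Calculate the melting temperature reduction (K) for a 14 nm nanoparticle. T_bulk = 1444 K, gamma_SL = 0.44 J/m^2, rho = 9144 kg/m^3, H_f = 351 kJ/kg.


Radius R = 14/2 = 7 nm = 7e-09 m
Convert H_f = 351 kJ/kg = 351000 J/kg
dT = 2 * gamma_SL * T_bulk / (rho * H_f * R)
dT = 2 * 0.44 * 1444 / (9144 * 351000 * 7e-09)
dT = 56.6 K

56.6


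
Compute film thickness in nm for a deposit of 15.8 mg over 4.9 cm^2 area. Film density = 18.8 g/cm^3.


Convert: m = 15.8 mg = 1.5800e-05 kg, A = 4.9 cm^2 = 4.9000e-04 m^2, rho = 18.8 g/cm^3 = 18800 kg/m^3
t = m / (A * rho)
t = 1.5800e-05 / (4.9000e-04 * 18800)
t = 1.7152e-06 m = 1715.2 nm

1715.2


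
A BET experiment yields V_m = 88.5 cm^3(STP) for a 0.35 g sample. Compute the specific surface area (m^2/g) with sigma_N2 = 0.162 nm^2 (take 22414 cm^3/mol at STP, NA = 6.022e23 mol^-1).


Number of moles in monolayer = V_m / 22414 = 88.5 / 22414 = 0.00394843
Number of molecules = moles * NA = 0.00394843 * 6.022e23
SA = molecules * sigma / mass
SA = (88.5 / 22414) * 6.022e23 * 0.162e-18 / 0.35
SA = 1100.6 m^2/g

1100.6


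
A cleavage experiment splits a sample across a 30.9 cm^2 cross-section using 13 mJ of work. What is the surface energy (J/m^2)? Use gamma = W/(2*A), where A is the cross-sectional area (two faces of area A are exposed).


Convert: A = 30.9 cm^2 = 0.00309 m^2, W = 13 mJ = 0.013 J
Cleaving exposes two faces of area A, so total new surface = 2*A and gamma = W / (2*A)
gamma = 0.013 / (2 * 0.00309)
gamma = 2.104 J/m^2

2.104


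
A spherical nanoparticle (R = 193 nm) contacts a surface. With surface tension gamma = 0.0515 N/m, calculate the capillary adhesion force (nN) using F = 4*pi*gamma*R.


Convert radius: R = 193 nm = 1.93e-07 m
F = 4 * pi * gamma * R
F = 4 * pi * 0.0515 * 1.93e-07
F = 1.24903e-07 N = 124.9034 nN

124.9034


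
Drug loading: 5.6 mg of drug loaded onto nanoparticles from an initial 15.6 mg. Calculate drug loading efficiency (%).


Drug loading efficiency = (drug loaded / drug initial) * 100
DLE = 5.6 / 15.6 * 100
DLE = 0.359 * 100
DLE = 35.9%

35.9


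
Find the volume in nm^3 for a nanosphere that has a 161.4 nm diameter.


Radius r = 161.4/2 = 80.7 nm
Volume V = (4/3) * pi * r^3
V = (4/3) * pi * (80.7)^3
V = 2201451.96 nm^3

2201451.96


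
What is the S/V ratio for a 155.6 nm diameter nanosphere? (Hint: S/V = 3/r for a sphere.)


Radius r = 155.6/2 = 77.8 nm
S/V = 3 / r = 3 / 77.8
S/V = 0.0386 nm^-1

0.0386


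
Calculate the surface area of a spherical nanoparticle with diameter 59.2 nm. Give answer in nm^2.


Radius r = 59.2/2 = 29.6 nm
Surface area SA = 4 * pi * r^2
SA = 4 * pi * (29.6)^2
SA = 11010.15 nm^2

11010.15


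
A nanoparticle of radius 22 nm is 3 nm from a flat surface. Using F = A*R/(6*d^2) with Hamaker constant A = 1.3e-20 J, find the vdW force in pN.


Convert to SI: R = 22 nm = 2.2e-08 m, d = 3 nm = 3e-09 m
F = A * R / (6 * d^2)
F = 1.3e-20 * 2.2e-08 / (6 * (3e-09)^2)
F = 5.2963e-12 N = 5.296 pN

5.296


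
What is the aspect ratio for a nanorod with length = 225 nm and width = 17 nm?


Aspect ratio AR = length / diameter
AR = 225 / 17
AR = 13.24

13.24


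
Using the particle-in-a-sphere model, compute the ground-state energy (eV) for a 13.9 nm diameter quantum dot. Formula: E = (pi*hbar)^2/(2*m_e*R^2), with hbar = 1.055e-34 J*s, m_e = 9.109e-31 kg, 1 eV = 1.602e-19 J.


Radius R = 13.9/2 = 6.95 nm = 6.95e-09 m
E = (pi * 1.055e-34)^2 / (2 * 9.109e-31 * (6.95e-09)^2)
E(J) = 1.24834e-21
E = E(J) / 1.602e-19 = 0.0078 eV

0.0078


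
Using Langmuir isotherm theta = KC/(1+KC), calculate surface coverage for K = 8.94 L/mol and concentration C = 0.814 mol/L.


Langmuir isotherm: theta = K*C / (1 + K*C)
K*C = 8.94 * 0.814 = 7.27716
theta = 7.27716 / (1 + 7.27716) = 7.27716 / 8.27716
theta = 0.8792

0.8792


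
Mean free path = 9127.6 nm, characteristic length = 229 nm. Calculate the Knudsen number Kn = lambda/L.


Knudsen number Kn = lambda / L
Kn = 9127.6 / 229
Kn = 39.8585

39.8585


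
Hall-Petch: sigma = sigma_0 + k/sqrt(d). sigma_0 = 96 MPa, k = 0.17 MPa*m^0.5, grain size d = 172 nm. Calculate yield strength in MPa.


d = 172 nm = 1.72e-07 m
sqrt(d) = 0.0004147288
Hall-Petch contribution = k / sqrt(d) = 0.17 / 0.0004147288 = 409.9 MPa
sigma = sigma_0 + k/sqrt(d) = 96 + 409.9 = 505.9 MPa

505.9


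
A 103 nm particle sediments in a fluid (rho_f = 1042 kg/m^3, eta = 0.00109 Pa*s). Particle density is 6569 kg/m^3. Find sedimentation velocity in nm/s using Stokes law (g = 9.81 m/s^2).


Radius R = 103/2 nm = 5.15e-08 m
Density difference = 6569 - 1042 = 5527 kg/m^3
v = 2 * R^2 * (rho_p - rho_f) * g / (9 * eta)
v = 2 * (5.15e-08)^2 * 5527 * 9.81 / (9 * 0.00109)
v = 2.9318e-08 m/s = 29.318 nm/s

29.318


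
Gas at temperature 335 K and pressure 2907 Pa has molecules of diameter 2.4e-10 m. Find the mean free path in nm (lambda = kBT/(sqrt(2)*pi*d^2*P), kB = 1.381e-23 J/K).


Mean free path: lambda = kB*T / (sqrt(2) * pi * d^2 * P)
lambda = 1.381e-23 * 335 / (sqrt(2) * pi * (2.4e-10)^2 * 2907)
lambda = 6.21879e-06 m
lambda = 6218.79 nm

6218.79


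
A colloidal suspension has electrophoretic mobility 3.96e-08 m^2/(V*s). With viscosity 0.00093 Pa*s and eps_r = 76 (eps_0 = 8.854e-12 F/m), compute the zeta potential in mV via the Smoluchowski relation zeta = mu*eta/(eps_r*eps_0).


Smoluchowski equation: zeta = mu * eta / (eps_r * eps_0)
zeta = 3.96e-08 * 0.00093 / (76 * 8.854e-12)
zeta = 0.05473 V = 54.73 mV

54.73


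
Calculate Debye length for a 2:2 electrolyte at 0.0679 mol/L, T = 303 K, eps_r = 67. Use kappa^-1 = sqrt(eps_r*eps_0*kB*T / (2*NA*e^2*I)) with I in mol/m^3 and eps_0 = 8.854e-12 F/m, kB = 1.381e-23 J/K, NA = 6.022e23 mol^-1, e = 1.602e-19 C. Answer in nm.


Ionic strength I = 0.0679 * 2^2 * 1000 = 271.6 mol/m^3
kappa^-1 = sqrt(67 * 8.854e-12 * 1.381e-23 * 303 / (2 * 6.022e23 * (1.602e-19)^2 * 271.6))
kappa^-1 = 0.544 nm

0.544


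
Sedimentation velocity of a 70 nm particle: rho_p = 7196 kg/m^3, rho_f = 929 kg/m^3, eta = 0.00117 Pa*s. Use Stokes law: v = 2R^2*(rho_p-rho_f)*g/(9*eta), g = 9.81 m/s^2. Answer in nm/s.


Radius R = 70/2 nm = 3.5e-08 m
Density difference = 7196 - 929 = 6267 kg/m^3
v = 2 * R^2 * (rho_p - rho_f) * g / (9 * eta)
v = 2 * (3.5e-08)^2 * 6267 * 9.81 / (9 * 0.00117)
v = 1.43043e-08 m/s = 14.3043 nm/s

14.3043


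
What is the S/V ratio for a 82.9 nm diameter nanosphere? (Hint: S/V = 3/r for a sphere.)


Radius r = 82.9/2 = 41.45 nm
S/V = 3 / r = 3 / 41.45
S/V = 0.0724 nm^-1

0.0724


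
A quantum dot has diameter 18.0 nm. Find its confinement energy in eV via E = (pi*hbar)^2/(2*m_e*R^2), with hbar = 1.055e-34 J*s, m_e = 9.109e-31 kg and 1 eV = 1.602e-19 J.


Radius R = 18.0/2 = 9 nm = 9e-09 m
E = (pi * 1.055e-34)^2 / (2 * 9.109e-31 * (9e-09)^2)
E(J) = 7.44422e-22
E = E(J) / 1.602e-19 = 0.0046 eV

0.0046


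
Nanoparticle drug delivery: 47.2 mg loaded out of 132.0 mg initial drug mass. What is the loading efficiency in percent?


Drug loading efficiency = (drug loaded / drug initial) * 100
DLE = 47.2 / 132.0 * 100
DLE = 0.3576 * 100
DLE = 35.76%

35.76


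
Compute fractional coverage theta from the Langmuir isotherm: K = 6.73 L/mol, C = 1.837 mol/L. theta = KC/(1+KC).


Langmuir isotherm: theta = K*C / (1 + K*C)
K*C = 6.73 * 1.837 = 12.36301
theta = 12.36301 / (1 + 12.36301) = 12.36301 / 13.36301
theta = 0.9252

0.9252


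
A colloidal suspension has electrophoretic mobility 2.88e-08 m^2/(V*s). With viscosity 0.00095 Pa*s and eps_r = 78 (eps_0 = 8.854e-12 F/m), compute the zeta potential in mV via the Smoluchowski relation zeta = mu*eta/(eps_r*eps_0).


Smoluchowski equation: zeta = mu * eta / (eps_r * eps_0)
zeta = 2.88e-08 * 0.00095 / (78 * 8.854e-12)
zeta = 0.039617 V = 39.62 mV

39.62


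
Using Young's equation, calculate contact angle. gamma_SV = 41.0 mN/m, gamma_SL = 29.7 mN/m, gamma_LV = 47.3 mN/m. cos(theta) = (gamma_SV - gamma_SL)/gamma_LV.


cos(theta) = (gamma_SV - gamma_SL) / gamma_LV
cos(theta) = (41.0 - 29.7) / 47.3
cos(theta) = 0.238901
theta = arccos(0.238901) = 76.18 degrees

76.18


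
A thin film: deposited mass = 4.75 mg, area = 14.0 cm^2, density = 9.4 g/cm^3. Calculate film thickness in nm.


Convert: m = 4.75 mg = 4.7500e-06 kg, A = 14.0 cm^2 = 1.4000e-03 m^2, rho = 9.4 g/cm^3 = 9400 kg/m^3
t = m / (A * rho)
t = 4.7500e-06 / (1.4000e-03 * 9400)
t = 3.6094e-07 m = 360.9 nm

360.9


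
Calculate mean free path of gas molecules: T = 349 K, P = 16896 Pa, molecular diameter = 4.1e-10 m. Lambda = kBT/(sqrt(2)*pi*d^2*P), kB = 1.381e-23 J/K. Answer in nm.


Mean free path: lambda = kB*T / (sqrt(2) * pi * d^2 * P)
lambda = 1.381e-23 * 349 / (sqrt(2) * pi * (4.1e-10)^2 * 16896)
lambda = 3.81947e-07 m
lambda = 381.95 nm

381.95


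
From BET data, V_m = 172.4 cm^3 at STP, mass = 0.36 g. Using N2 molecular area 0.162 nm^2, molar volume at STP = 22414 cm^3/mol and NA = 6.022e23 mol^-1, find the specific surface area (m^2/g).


Number of moles in monolayer = V_m / 22414 = 172.4 / 22414 = 0.00769162
Number of molecules = moles * NA = 0.00769162 * 6.022e23
SA = molecules * sigma / mass
SA = (172.4 / 22414) * 6.022e23 * 0.162e-18 / 0.36
SA = 2084.4 m^2/g

2084.4


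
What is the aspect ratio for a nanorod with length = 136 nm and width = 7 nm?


Aspect ratio AR = length / diameter
AR = 136 / 7
AR = 19.43

19.43


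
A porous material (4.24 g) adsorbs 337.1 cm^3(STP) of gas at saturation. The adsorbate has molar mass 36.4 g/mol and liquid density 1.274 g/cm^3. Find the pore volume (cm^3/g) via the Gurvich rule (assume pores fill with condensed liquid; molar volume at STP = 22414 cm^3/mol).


Moles adsorbed n = V_ads / 22414 = 337.1 / 22414 = 1.503971e-02 mol
Liquid volume V_liq = n * M / rho_liq = 1.503971e-02 * 36.4 / 1.274 = 0.42971 cm^3
Specific pore volume V_pore = V_liq / m_sample = 0.42971 / 4.24
V_pore = 0.1013 cm^3/g

0.1013


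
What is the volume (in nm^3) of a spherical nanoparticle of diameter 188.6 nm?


Radius r = 188.6/2 = 94.3 nm
Volume V = (4/3) * pi * r^3
V = (4/3) * pi * (94.3)^3
V = 3512559.48 nm^3

3512559.48
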